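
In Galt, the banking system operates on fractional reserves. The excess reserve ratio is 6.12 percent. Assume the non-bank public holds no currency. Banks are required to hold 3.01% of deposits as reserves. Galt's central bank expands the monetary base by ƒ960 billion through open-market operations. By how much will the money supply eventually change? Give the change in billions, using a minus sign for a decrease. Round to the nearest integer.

The money multiplier is m = 1 / (rr + e) = 1 / (0.0301 + 0.0612) ≈ 10.9529.
The purchase adds 960 billion of base, so ΔM = m × ΔMB = 10.9529 × (+960) = 10514.784 billion.

ƒ10515 billion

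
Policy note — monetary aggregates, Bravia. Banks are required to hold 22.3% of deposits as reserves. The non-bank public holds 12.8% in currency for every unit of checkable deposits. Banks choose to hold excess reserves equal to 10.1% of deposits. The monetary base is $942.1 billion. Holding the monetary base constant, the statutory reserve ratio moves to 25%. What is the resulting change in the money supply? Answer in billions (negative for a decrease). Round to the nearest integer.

Initially m₁ = (1 + 0.128) / (0.223 + 0.101 + 0.128) ≈ 2.4956, so M₁ = 2.4956 × 942.1 ≈ 2351.1048 billion.
After the change m₂ = (1 + 0.128) / (0.25 + 0.101 + 0.128) ≈ 2.3549, so M₂ = 2.3549 × 942.1 ≈ 2218.5513 billion.
ΔM = M₂ − M₁ = 2218.5513 − 2351.1048 = -132.5535 billion.

-133 billion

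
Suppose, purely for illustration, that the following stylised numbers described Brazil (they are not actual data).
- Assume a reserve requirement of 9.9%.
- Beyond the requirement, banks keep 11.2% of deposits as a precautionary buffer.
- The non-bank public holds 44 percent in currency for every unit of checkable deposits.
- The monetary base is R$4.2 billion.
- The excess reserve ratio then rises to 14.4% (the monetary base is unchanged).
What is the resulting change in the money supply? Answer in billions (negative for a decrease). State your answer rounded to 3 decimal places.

-0.435 billion

Initially m₁ = (1 + 0.44) / (0.099 + 0.112 + 0.44) ≈ 2.21198, so M₁ = 2.21198 × 4.2 ≈ 9.2903 billion.
After the change m₂ = (1 + 0.44) / (0.099 + 0.144 + 0.44) ≈ 2.10835, so M₂ = 2.10835 × 4.2 ≈ 8.8551 billion.
ΔM = M₂ − M₁ = 8.8551 − 9.2903 = -0.4352 billion.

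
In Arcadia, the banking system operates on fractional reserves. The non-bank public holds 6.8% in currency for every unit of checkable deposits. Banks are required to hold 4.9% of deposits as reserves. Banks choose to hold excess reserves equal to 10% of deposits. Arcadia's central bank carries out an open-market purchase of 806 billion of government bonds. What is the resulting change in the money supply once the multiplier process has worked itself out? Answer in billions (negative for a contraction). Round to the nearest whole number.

3967 billion

The money multiplier is m = (1 + c) / (rr + e + c) = (1 + 0.068) / (0.049 + 0.1 + 0.068) ≈ 4.9217.
The purchase adds 806 billion of base, so ΔM = m × ΔMB = 4.9217 × (+806) = 3966.8902 billion.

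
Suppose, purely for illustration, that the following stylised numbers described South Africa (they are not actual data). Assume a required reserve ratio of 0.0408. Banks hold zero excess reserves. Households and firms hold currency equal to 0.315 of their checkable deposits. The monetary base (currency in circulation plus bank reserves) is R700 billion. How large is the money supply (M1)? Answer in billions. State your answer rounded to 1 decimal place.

R2587.1 billion

The money multiplier is m = (1 + c) / (rr + c) = (1 + 0.315) / (0.0408 + 0.315) ≈ 3.69590.
So M = m × MB = 3.69590 × 700 = 2587.13 billion.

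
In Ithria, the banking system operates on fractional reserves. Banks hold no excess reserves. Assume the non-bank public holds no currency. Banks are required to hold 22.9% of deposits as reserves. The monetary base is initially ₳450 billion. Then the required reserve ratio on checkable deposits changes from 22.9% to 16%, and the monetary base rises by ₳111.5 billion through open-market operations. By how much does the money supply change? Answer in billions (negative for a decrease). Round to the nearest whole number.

₳1544 billion

Before: m₁ = 1 / (0.229) ≈ 4.3668, MB₁ = 450, so M₁ = 4.3668 × 450 = 1965.06 billion.
After: m₂ = 1 / (0.16) = 6.25, MB₂ = 450 + 111.5 = 561.5, so M₂ = 6.25 × 561.5 = 3509.375 billion.
ΔM = M₂ − M₁ = 3509.375 − 1965.06 = 1544.315 billion.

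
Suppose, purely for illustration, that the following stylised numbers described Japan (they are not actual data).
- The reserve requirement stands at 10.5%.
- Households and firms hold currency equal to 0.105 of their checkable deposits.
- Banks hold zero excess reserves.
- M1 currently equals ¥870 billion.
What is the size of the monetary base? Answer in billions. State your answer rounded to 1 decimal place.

The money multiplier is m = (1 + c) / (rr + c) = (1 + 0.105) / (0.105 + 0.105) ≈ 5.26190.
MB = M / m = 870 / 5.26190 ≈ 165.3395 billion.

¥165.3 billion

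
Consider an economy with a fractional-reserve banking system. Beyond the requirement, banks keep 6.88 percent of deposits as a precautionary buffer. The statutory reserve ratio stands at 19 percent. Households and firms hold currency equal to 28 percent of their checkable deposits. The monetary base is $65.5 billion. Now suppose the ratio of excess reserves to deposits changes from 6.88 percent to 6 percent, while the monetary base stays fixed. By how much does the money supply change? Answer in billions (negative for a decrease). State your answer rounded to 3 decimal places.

$2.584 billion

Initially m₁ = (1 + 0.28) / (0.19 + 0.0688 + 0.28) ≈ 2.375650, so M₁ = 2.375650 × 65.5 ≈ 155.6051 billion.
After the change m₂ = (1 + 0.28) / (0.19 + 0.06 + 0.28) ≈ 2.415094, so M₂ = 2.415094 × 65.5 ≈ 158.1887 billion.
ΔM = M₂ − M₁ = 158.1887 − 155.6051 = 2.5836 billion.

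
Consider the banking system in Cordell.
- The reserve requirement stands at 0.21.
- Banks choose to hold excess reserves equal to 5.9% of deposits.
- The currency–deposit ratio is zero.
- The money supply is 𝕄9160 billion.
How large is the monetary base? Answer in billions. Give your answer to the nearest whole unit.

𝕄2464 billion

The money multiplier is m = 1 / (rr + e) = 1 / (0.21 + 0.059) ≈ 3.71747.
MB = M / m = 9160 / 3.71747 ≈ 2464.0414 billion.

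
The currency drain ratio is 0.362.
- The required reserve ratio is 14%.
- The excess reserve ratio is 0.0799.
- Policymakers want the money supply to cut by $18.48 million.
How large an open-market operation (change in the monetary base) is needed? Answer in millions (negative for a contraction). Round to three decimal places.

The money multiplier is m = (1 + c) / (rr + e + c) = (1 + 0.362) / (0.14 + 0.0799 + 0.362) ≈ 2.340608.
ΔMB = ΔM / m = (−18.48) / 2.340608 ≈ -7.8954 million.

-7.895 million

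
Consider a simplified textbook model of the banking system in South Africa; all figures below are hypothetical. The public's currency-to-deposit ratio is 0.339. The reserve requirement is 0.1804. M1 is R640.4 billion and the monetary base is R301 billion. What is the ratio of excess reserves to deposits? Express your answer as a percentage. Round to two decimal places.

11.00%

Using m = M/MB = 640.4/301 ≈ 2.127575. Since m = (1 + c)/(c + rr + e), the denominator satisfies c + rr + e = (1 + c)/m = (1 + 0.339) / 2.127575 ≈ 0.629355.
With c = 0.339 and rr = 0.1804, the ratio of excess reserves to deposits is 0.629355 − 0.339 − 0.1804 = 0.109955.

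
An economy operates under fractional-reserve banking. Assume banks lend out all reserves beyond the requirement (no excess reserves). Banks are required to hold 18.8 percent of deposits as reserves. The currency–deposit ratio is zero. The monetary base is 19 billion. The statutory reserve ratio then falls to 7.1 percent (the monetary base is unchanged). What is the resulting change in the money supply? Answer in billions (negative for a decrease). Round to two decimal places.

166.54 billion

Initially m₁ = 1 / (0.188) ≈ 5.31915, so M₁ = 5.31915 × 19 ≈ 101.0638 billion.
After the change m₂ = 1 / (0.071) ≈ 14.08451, so M₂ = 14.08451 × 19 ≈ 267.6057 billion.
ΔM = M₂ − M₁ = 267.6057 − 101.0638 = 166.5419 billion.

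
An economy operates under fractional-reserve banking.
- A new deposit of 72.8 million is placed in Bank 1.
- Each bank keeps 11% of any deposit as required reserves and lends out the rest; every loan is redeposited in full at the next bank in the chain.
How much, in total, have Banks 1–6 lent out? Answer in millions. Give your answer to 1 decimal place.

296.3 million

Bank i lends (1 − rr)^i of the original deposit: Bank 1 lends 72.8·0.8900 = 64.7920, Bank 2 lends 72.8·0.8900² ≈ 57.6649, and so on.
Summing a geometric series: total = 72.8·[0.8900·(1 − 0.8900^6) / (1 − 0.8900)] ≈ 296.2872 million.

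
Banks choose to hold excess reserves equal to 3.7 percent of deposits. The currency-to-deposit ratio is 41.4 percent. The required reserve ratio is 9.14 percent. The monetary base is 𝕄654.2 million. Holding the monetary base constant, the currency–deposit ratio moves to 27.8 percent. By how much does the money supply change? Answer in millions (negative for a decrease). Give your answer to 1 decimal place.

Initially m₁ = (1 + 0.414) / (0.0914 + 0.037 + 0.414) ≈ 2.60693, so M₁ = 2.60693 × 654.2 ≈ 1705.4536 million.
After the change m₂ = (1 + 0.278) / (0.0914 + 0.037 + 0.278) ≈ 3.14469, so M₂ = 3.14469 × 654.2 ≈ 2057.2562 million.
ΔM = M₂ − M₁ = 2057.2562 − 1705.4536 = 351.8026 million.

𝕄351.8 million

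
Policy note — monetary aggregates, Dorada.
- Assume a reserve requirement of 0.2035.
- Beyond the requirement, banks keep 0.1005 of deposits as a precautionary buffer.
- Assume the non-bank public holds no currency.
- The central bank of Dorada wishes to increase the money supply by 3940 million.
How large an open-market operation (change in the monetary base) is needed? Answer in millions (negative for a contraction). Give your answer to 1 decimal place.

The money multiplier is m = 1 / (rr + e) = 1 / (0.2035 + 0.1005) ≈ 3.289474.
ΔMB = ΔM / m = (+3940) / 3.289474 ≈ 1197.7599 million.

1197.8 million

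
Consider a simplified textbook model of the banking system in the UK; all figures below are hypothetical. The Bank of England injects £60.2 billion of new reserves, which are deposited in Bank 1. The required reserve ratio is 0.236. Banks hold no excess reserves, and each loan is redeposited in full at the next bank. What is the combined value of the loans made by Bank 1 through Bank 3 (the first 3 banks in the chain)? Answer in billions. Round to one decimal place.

£108.0 billion

Bank i lends (1 − rr)^i of the original deposit: Bank 1 lends 60.2·0.7640 = 45.9928, Bank 2 lends 60.2·0.7640² ≈ 35.1385, and so on.
Summing a geometric series: total = 60.2·[0.7640·(1 − 0.7640^3) / (1 − 0.7640)] ≈ 107.9771 billion.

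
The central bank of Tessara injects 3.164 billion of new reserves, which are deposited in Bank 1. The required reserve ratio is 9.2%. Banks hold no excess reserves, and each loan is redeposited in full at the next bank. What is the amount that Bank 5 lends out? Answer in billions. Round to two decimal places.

1.95 billion

Each bank lends a fraction (1 − rr) = 0.9080 of the deposit it receives, so Bank 5 receives 3.164·0.9080^4 and lends 3.164·0.9080^5 ≈ 1.9528 billion.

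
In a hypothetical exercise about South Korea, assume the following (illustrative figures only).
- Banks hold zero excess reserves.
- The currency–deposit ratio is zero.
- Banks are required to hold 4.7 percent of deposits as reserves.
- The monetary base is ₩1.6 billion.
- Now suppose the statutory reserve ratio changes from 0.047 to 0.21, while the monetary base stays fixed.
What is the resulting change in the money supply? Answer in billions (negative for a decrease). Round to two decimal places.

-26.42 billion

Initially m₁ = 1 / (0.047) ≈ 21.2766, so M₁ = 21.2766 × 1.6 ≈ 34.0426 billion.
After the change m₂ = 1 / (0.21) ≈ 4.7619, so M₂ = 4.7619 × 1.6 ≈ 7.619 billion.
ΔM = M₂ − M₁ = 7.619 − 34.0426 = -26.4236 billion.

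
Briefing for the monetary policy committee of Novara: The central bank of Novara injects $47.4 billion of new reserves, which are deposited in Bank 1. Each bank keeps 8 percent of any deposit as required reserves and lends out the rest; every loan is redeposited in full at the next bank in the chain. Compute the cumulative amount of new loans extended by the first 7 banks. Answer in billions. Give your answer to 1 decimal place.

$241.0 billion

Bank i lends (1 − rr)^i of the original deposit: Bank 1 lends 47.4·0.9200 = 43.6080, Bank 2 lends 47.4·0.9200² ≈ 40.1194, and so on.
Summing a geometric series: total = 47.4·[0.9200·(1 − 0.9200^7) / (1 − 0.9200)] ≈ 241.0178 billion.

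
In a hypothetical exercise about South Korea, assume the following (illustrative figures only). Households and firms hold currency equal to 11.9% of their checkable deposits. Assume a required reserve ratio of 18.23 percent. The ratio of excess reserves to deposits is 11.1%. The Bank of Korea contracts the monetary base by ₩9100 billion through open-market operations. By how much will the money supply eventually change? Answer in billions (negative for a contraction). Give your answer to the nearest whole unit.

The money multiplier is m = (1 + c) / (rr + e + c) = (1 + 0.119) / (0.1823 + 0.111 + 0.119) ≈ 2.71404.
The sale removes 9100 billion of base, so ΔM = m × ΔMB = 2.71404 × (−9100) = -24697.764 billion.

-24698 billion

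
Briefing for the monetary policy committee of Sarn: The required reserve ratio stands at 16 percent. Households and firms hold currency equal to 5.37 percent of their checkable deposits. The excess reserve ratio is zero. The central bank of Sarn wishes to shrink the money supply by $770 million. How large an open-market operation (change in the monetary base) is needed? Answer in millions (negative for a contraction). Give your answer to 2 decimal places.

-156.16 million

The money multiplier is m = (1 + c) / (rr + c) = (1 + 0.0537) / (0.16 + 0.0537) ≈ 4.930744.
ΔMB = ΔM / m = (−770) / 4.930744 ≈ -156.163 million.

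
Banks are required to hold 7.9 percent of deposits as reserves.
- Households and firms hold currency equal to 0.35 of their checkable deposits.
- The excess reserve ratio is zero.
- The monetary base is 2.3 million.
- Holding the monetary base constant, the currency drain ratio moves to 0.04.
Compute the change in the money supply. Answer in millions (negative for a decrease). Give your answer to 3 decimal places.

12.863 million

Initially m₁ = (1 + 0.35) / (0.079 + 0.35) ≈ 3.14685, so M₁ = 3.14685 × 2.3 ≈ 7.2378 million.
After the change m₂ = (1 + 0.04) / (0.079 + 0.04) ≈ 8.73950, so M₂ = 8.73950 × 2.3 ≈ 20.1008 million.
ΔM = M₂ − M₁ = 20.1008 − 7.2378 = 12.863 million.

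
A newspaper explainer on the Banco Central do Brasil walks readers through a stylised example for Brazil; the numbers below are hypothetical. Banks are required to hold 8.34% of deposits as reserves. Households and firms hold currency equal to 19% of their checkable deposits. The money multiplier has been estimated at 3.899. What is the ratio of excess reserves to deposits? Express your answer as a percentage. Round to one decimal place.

3.2%

Using m = 3.899. Since m = (1 + c)/(c + rr + e), the denominator satisfies c + rr + e = (1 + c)/m = (1 + 0.19) / 3.899 ≈ 0.305206.
With c = 0.19 and rr = 0.0834, the ratio of excess reserves to deposits is 0.305206 − 0.19 − 0.0834 = 0.031806.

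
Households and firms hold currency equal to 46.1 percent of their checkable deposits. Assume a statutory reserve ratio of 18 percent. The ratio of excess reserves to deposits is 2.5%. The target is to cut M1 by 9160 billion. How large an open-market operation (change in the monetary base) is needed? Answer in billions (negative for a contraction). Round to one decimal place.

-4175.6 billion

The money multiplier is m = (1 + c) / (rr + e + c) = (1 + 0.461) / (0.18 + 0.025 + 0.461) ≈ 2.193694.
ΔMB = ΔM / m = (−9160) / 2.193694 ≈ -4175.6052 billion.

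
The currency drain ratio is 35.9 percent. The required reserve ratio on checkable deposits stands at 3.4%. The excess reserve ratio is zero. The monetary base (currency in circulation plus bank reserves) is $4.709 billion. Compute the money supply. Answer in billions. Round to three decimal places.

$16.284 billion

The money multiplier is m = (1 + c) / (rr + c) = (1 + 0.359) / (0.034 + 0.359) ≈ 3.45802.
So M = m × MB = 3.45802 × 4.709 ≈ 16.2838 billion.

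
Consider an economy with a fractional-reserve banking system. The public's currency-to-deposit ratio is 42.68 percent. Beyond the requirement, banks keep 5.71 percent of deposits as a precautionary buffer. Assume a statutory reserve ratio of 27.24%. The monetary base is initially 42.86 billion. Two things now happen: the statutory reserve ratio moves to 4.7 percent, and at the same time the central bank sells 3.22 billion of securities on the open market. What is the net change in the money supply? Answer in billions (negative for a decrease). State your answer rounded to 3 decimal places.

25.675 billion

Before: m₁ = (1 + 0.4268) / (0.2724 + 0.0571 + 0.4268) ≈ 1.886553, MB₁ = 42.86, so M₁ = 1.886553 × 42.86 ≈ 80.8577 billion.
After: m₂ = (1 + 0.4268) / (0.047 + 0.0571 + 0.4268) ≈ 2.687512, MB₂ = 42.86 − 3.22 = 39.64, so M₂ = 2.687512 × 39.64 ≈ 106.533 billion.
ΔM = M₂ − M₁ = 106.533 − 80.8577 = 25.6753 billion.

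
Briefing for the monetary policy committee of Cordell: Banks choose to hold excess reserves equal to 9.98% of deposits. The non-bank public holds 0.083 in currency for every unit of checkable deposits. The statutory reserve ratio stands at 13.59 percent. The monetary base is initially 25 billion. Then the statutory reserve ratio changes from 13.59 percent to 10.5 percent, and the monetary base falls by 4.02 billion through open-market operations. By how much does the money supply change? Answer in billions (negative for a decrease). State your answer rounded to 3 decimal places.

-6.006 billion

Before: m₁ = (1 + 0.083) / (0.1359 + 0.0998 + 0.083) ≈ 3.398180, MB₁ = 25, so M₁ = 3.398180 × 25 = 84.9545 billion.
After: m₂ = (1 + 0.083) / (0.105 + 0.0998 + 0.083) ≈ 3.763030, MB₂ = 25 − 4.02 = 20.98, so M₂ = 3.763030 × 20.98 ≈ 78.9484 billion.
ΔM = M₂ − M₁ = 78.9484 − 84.9545 = -6.0061 billion.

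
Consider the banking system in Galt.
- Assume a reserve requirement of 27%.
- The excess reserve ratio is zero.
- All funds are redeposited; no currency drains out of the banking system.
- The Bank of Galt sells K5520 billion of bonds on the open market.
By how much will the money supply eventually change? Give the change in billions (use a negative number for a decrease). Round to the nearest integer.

-20444 billion

The simple money multiplier is m = 1/rr = 1/0.27 ≈ 3.70370.
An open-market sale reduces the monetary base by 5520 billion, so ΔM = m × ΔMB = 3.70370 × (−5520) = -20444.424 billion.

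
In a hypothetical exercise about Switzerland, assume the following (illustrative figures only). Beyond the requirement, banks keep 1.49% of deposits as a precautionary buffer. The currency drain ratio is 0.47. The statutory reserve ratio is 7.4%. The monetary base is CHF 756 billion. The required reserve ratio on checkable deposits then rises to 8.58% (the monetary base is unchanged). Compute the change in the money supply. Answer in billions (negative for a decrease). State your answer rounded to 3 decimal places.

Initially m₁ = (1 + 0.47) / (0.074 + 0.0149 + 0.47) ≈ 2.6301664, so M₁ = 2.6301664 × 756 ≈ 1988.4058 billion.
After the change m₂ = (1 + 0.47) / (0.0858 + 0.0149 + 0.47) ≈ 2.5757841, so M₂ = 2.5757841 × 756 ≈ 1947.2928 billion.
ΔM = M₂ − M₁ = 1947.2928 − 1988.4058 = -41.113 billion.

-41.113 billion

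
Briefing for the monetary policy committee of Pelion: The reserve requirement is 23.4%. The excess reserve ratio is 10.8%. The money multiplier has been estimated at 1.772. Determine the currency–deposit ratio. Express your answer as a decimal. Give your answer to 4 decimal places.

Using m = 1.772. From m = (1 + c)/(c + rr + e), rearranging gives 1 + c = m·(c + rr + e), so c·(1 − m) = m·(rr + e) − 1.
Hence c = [m·(rr + e) − 1]/(1 − m) = [1.772 × (0.234 + 0.108) − 1] / (1 − 1.772) ≈ 0.510332.

0.5103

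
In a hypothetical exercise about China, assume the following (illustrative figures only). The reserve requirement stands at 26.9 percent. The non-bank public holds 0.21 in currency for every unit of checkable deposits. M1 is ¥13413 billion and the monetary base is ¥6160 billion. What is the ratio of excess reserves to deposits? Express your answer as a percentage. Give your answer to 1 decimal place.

7.7%

Using m = M/MB = 13413/6160 ≈ 2.177435. Since m = (1 + c)/(c + rr + e), the denominator satisfies c + rr + e = (1 + c)/m = (1 + 0.21) / 2.177435 ≈ 0.555700.
With c = 0.21 and rr = 0.269, the ratio of excess reserves to deposits is 0.555700 − 0.21 − 0.269 = 0.0767.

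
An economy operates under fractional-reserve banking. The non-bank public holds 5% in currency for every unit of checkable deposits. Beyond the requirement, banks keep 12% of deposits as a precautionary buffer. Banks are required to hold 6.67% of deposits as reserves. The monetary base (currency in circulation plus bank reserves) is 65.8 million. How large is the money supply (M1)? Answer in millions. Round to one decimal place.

291.9 million

The money multiplier is m = (1 + c) / (rr + e + c) = (1 + 0.05) / (0.0667 + 0.12 + 0.05) ≈ 4.4360.
So M = m × MB = 4.4360 × 65.8 = 291.8888 million.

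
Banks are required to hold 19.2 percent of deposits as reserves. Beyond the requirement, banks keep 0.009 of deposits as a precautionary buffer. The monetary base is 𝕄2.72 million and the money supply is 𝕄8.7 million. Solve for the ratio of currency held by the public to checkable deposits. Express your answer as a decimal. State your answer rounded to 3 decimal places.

0.162

Using m = M/MB = 8.7/2.72 ≈ 3.198529. From m = (1 + c)/(c + rr + e), rearranging gives 1 + c = m·(c + rr + e), so c·(1 − m) = m·(rr + e) − 1.
Hence c = [m·(rr + e) − 1]/(1 − m) = [3.198529 × (0.192 + 0.009) − 1] / (1 − 3.198529) ≈ 0.162425.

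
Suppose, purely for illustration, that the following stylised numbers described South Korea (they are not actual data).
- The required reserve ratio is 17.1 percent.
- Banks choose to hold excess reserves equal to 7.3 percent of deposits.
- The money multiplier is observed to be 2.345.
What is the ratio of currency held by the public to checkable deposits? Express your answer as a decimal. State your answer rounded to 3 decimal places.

Using m = 2.345. From m = (1 + c)/(c + rr + e), rearranging gives 1 + c = m·(c + rr + e), so c·(1 − m) = m·(rr + e) − 1.
Hence c = [m·(rr + e) − 1]/(1 − m) = [2.345 × (0.171 + 0.073) − 1] / (1 − 2.345) ≈ 0.318082.

0.318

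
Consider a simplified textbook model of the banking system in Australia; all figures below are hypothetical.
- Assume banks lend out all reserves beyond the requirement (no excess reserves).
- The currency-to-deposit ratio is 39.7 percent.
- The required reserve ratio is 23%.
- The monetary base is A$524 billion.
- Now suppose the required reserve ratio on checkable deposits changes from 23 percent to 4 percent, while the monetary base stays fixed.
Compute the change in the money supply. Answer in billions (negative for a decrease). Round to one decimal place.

Initially m₁ = (1 + 0.397) / (0.23 + 0.397) ≈ 2.22807, so M₁ = 2.22807 × 524 ≈ 1167.5087 billion.
After the change m₂ = (1 + 0.397) / (0.04 + 0.397) ≈ 3.19680, so M₂ = 3.19680 × 524 = 1675.1232 billion.
ΔM = M₂ − M₁ = 1675.1232 − 1167.5087 = 507.6145 billion.

A$507.6 billion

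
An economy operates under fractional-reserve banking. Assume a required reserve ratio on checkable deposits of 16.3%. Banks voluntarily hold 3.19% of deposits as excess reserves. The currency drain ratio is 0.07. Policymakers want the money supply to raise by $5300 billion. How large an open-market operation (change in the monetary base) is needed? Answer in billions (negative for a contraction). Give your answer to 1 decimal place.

The money multiplier is m = (1 + c) / (rr + e + c) = (1 + 0.07) / (0.163 + 0.0319 + 0.07) ≈ 4.039260.
ΔMB = ΔM / m = (+5300) / 4.039260 ≈ 1312.1215 billion.

$1312.1 billion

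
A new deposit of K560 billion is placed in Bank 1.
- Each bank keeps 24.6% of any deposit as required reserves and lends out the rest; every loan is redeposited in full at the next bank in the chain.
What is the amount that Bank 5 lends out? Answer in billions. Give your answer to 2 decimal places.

K136.47 billion

Each bank lends a fraction (1 − rr) = 0.7540 of the deposit it receives, so Bank 5 receives 560·0.7540^4 and lends 560·0.7540^5 ≈ 136.4724 billion.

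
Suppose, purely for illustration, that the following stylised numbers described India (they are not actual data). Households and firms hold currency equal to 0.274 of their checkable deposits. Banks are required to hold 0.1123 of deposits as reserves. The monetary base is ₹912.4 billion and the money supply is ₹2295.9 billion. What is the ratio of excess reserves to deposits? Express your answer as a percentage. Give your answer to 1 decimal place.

12.0%

Using m = M/MB = 2295.9/912.4 ≈ 2.516331. Since m = (1 + c)/(c + rr + e), the denominator satisfies c + rr + e = (1 + c)/m = (1 + 0.274) / 2.516331 ≈ 0.506293.
With c = 0.274 and rr = 0.1123, the ratio of excess reserves to deposits is 0.506293 − 0.274 − 0.1123 = 0.119993.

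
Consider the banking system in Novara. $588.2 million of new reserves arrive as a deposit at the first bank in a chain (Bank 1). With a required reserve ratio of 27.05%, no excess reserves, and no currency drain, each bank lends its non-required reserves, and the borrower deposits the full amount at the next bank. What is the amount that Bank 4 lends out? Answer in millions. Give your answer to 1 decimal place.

$166.6 million

Each bank lends a fraction (1 − rr) = 0.7295 of the deposit it receives, so Bank 4 receives 588.2·0.7295^3 and lends 588.2·0.7295^4 ≈ 166.5813 million.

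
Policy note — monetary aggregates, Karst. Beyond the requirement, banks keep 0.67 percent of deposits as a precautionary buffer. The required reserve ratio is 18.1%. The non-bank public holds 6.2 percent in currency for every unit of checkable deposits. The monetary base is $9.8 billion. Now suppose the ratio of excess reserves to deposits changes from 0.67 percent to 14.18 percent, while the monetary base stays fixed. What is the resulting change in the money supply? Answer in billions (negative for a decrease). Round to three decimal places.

-14.634 billion

Initially m₁ = (1 + 0.062) / (0.181 + 0.0067 + 0.062) ≈ 4.25310, so M₁ = 4.25310 × 9.8 ≈ 41.6804 billion.
After the change m₂ = (1 + 0.062) / (0.181 + 0.1418 + 0.062) ≈ 2.75988, so M₂ = 2.75988 × 9.8 ≈ 27.0468 billion.
ΔM = M₂ − M₁ = 27.0468 − 41.6804 = -14.6336 billion.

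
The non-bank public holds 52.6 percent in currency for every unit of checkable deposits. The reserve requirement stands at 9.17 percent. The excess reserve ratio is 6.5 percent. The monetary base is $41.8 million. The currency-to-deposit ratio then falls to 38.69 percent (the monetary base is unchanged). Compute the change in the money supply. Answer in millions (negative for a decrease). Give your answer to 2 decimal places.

$13.21 million

Initially m₁ = (1 + 0.526) / (0.0917 + 0.065 + 0.526) ≈ 2.23524, so M₁ = 2.23524 × 41.8 ≈ 93.433 million.
After the change m₂ = (1 + 0.3869) / (0.0917 + 0.065 + 0.3869) ≈ 2.55132, so M₂ = 2.55132 × 41.8 ≈ 106.6452 million.
ΔM = M₂ − M₁ = 106.6452 − 93.433 = 13.2122 million.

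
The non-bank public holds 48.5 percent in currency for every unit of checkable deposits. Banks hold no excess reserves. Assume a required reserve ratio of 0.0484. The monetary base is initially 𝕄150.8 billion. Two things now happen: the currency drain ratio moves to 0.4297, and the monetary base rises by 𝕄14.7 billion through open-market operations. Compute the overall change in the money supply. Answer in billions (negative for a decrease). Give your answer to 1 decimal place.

𝕄75.1 billion

Before: m₁ = (1 + 0.485) / (0.0484 + 0.485) ≈ 2.78403, MB₁ = 150.8, so M₁ = 2.78403 × 150.8 ≈ 419.8317 billion.
After: m₂ = (1 + 0.4297) / (0.0484 + 0.4297) ≈ 2.99038, MB₂ = 150.8 + 14.7 = 165.5, so M₂ = 2.99038 × 165.5 ≈ 494.9079 billion.
ΔM = M₂ − M₁ = 494.9079 − 419.8317 = 75.0762 billion.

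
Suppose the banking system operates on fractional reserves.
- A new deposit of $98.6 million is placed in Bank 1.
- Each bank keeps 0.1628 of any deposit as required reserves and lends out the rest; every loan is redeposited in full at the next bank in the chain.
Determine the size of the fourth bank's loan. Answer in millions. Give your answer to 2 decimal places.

Each bank lends a fraction (1 − rr) = 0.8372 of the deposit it receives, so Bank 4 receives 98.6·0.8372^3 and lends 98.6·0.8372^4 ≈ 48.4388 million.

$48.44 million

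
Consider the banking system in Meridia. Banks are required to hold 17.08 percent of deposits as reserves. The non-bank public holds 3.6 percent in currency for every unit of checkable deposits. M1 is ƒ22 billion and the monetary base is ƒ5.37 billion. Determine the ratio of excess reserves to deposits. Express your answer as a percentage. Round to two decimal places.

4.61%

Using m = M/MB = 22/5.37 ≈ 4.096834. Since m = (1 + c)/(c + rr + e), the denominator satisfies c + rr + e = (1 + c)/m = (1 + 0.036) / 4.096834 ≈ 0.252878.
With c = 0.036 and rr = 0.1708, the ratio of excess reserves to deposits is 0.252878 − 0.036 − 0.1708 = 0.046078.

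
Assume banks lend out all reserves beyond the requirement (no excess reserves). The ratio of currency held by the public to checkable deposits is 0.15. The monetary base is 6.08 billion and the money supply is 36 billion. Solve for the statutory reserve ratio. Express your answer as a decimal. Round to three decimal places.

Using m = M/MB = 36/6.08 ≈ 5.921053. Since m = (1 + c)/(c + rr + e), the denominator satisfies c + rr + e = (1 + c)/m = (1 + 0.15) / 5.921053 ≈ 0.194222.
With c = 0.15 and e = 0, the statutory reserve ratio is 0.194222 − 0.15 − 0 = 0.044222.

0.044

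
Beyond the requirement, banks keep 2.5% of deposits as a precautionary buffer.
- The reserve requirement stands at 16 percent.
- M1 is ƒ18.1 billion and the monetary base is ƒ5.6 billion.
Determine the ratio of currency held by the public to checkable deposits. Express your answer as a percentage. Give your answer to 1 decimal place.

18.0%

Using m = M/MB = 18.1/5.6 ≈ 3.232143. From m = (1 + c)/(c + rr + e), rearranging gives 1 + c = m·(c + rr + e), so c·(1 − m) = m·(rr + e) − 1.
Hence c = [m·(rr + e) − 1]/(1 − m) = [3.232143 × (0.16 + 0.025) − 1] / (1 − 3.232143) ≈ 0.180120.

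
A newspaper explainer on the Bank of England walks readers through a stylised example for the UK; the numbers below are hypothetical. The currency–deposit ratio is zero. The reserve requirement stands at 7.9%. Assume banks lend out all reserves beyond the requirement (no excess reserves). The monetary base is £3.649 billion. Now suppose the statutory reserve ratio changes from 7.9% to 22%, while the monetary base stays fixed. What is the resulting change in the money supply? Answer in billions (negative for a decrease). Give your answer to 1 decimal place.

Initially m₁ = 1 / (0.079) ≈ 12.6582, so M₁ = 12.6582 × 3.649 ≈ 46.1898 billion.
After the change m₂ = 1 / (0.22) ≈ 4.5455, so M₂ = 4.5455 × 3.649 ≈ 16.5865 billion.
ΔM = M₂ − M₁ = 16.5865 − 46.1898 = -29.6033 billion.

-29.6 billion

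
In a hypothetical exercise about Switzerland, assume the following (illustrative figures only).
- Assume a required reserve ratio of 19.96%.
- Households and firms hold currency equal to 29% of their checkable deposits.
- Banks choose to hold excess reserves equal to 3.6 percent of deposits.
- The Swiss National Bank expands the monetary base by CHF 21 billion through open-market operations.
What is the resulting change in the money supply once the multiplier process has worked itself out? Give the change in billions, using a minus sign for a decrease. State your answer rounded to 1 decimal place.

The money multiplier is m = (1 + c) / (rr + e + c) = (1 + 0.29) / (0.1996 + 0.036 + 0.29) ≈ 2.4543.
The purchase adds 21 billion of base, so ΔM = m × ΔMB = 2.4543 × (+21) = 51.5403 billion.

CHF 51.5 billion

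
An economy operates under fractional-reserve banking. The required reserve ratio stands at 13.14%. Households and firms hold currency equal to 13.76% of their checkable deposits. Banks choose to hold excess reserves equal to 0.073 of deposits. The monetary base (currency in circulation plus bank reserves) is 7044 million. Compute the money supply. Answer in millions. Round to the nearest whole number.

23431 million

The money multiplier is m = (1 + c) / (rr + e + c) = (1 + 0.1376) / (0.1314 + 0.073 + 0.1376) ≈ 3.32632.
So M = m × MB = 3.32632 × 7044 ≈ 23430.5981 million.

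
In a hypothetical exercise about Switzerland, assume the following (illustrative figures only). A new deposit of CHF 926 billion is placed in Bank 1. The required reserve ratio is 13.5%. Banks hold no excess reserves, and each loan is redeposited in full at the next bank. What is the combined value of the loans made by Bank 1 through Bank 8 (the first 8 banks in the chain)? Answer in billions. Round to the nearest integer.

CHF 4074 billion

Bank i lends (1 − rr)^i of the original deposit: Bank 1 lends 926·0.8650 = 800.9900, Bank 2 lends 926·0.8650² ≈ 692.8564, and so on.
Summing a geometric series: total = 926·[0.8650·(1 − 0.8650^8) / (1 − 0.8650)] ≈ 4073.6479 billion.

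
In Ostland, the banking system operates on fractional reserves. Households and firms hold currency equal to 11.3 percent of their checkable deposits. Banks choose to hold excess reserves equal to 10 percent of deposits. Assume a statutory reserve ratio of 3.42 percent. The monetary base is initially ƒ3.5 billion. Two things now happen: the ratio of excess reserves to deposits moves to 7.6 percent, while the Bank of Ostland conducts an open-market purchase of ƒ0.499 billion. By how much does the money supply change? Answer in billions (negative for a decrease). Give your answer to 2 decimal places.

ƒ4.18 billion

Before: m₁ = (1 + 0.113) / (0.0342 + 0.1 + 0.113) ≈ 4.5024, MB₁ = 3.5, so M₁ = 4.5024 × 3.5 = 15.7584 billion.
After: m₂ = (1 + 0.113) / (0.0342 + 0.076 + 0.113) ≈ 4.9866, MB₂ = 3.5 + 0.499 = 3.999, so M₂ = 4.9866 × 3.999 ≈ 19.9414 billion.
ΔM = M₂ − M₁ = 19.9414 − 15.7584 = 4.183 billion.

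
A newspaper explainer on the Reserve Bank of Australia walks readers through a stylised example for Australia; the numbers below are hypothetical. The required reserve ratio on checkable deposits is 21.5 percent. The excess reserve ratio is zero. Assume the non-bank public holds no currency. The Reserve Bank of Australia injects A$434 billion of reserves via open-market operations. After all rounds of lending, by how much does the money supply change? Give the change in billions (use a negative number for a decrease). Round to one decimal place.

The simple money multiplier is m = 1/rr = 1/0.215 ≈ 4.65116.
An open-market purchase increases the monetary base by 434 billion, so ΔM = m × ΔMB = 4.65116 × 434 ≈ 2018.6034 billion.

A$2018.6 billion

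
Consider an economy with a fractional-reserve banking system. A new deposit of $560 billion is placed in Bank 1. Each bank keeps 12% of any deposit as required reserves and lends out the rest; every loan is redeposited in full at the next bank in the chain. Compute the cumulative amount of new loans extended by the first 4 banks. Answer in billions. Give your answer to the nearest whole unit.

Bank i lends (1 − rr)^i of the original deposit: Bank 1 lends 560·0.8800 = 492.8000, Bank 2 lends 560·0.8800² = 433.6640, and so on.
Summing a geometric series: total = 560·[0.8800·(1 − 0.8800^4) / (1 − 0.8800)] ≈ 1643.9177 billion.

$1644 billion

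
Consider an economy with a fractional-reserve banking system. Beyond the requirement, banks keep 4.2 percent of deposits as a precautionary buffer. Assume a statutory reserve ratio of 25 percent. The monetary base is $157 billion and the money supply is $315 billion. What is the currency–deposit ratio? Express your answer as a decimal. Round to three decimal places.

Using m = M/MB = 315/157 ≈ 2.006369. From m = (1 + c)/(c + rr + e), rearranging gives 1 + c = m·(c + rr + e), so c·(1 − m) = m·(rr + e) − 1.
Hence c = [m·(rr + e) − 1]/(1 − m) = [2.006369 × (0.25 + 0.042) − 1] / (1 − 2.006369) ≈ 0.411519.

0.412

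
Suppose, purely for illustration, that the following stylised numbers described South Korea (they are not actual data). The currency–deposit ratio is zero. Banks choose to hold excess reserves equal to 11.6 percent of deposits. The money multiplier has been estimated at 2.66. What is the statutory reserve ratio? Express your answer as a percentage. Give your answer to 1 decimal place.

Using m = 2.66. Since m = (1 + c)/(c + rr + e), the denominator satisfies c + rr + e = (1 + c)/m = (1 + 0) / 2.66 ≈ 0.375940.
With c = 0 and e = 0.116, the statutory reserve ratio is 0.375940 − 0 − 0.116 = 0.25994.

26.0%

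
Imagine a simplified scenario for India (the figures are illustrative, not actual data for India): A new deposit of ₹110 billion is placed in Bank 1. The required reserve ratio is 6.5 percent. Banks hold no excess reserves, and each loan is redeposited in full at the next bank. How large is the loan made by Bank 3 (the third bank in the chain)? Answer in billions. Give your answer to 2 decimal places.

₹89.91 billion

Each bank lends a fraction (1 − rr) = 0.9350 of the deposit it receives, so Bank 3 receives 110·0.9350^2 and lends 110·0.9350^3 ≈ 89.9140 billion.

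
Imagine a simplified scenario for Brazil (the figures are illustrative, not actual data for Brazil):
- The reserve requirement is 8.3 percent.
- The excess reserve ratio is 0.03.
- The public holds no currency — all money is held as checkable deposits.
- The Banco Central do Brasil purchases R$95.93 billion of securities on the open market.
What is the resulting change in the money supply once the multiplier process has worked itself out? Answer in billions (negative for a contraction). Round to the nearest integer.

The money multiplier is m = 1 / (rr + e) = 1 / (0.083 + 0.03) ≈ 8.8496.
The purchase adds 95.93 billion of base, so ΔM = m × ΔMB = 8.8496 × (+95.93) ≈ 848.9421 billion.

R$849 billion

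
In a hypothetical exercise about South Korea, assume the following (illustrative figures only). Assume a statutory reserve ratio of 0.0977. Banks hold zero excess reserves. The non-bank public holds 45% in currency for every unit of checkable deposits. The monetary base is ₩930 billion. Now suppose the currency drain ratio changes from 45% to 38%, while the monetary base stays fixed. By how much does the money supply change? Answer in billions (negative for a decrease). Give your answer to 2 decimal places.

Initially m₁ = (1 + 0.45) / (0.0977 + 0.45) ≈ 2.647435, so M₁ = 2.647435 × 930 ≈ 2462.1146 billion.
After the change m₂ = (1 + 0.38) / (0.0977 + 0.38) ≈ 2.888842, so M₂ = 2.888842 × 930 ≈ 2686.6231 billion.
ΔM = M₂ − M₁ = 2686.6231 − 2462.1146 = 224.5085 billion.

₩224.51 billion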